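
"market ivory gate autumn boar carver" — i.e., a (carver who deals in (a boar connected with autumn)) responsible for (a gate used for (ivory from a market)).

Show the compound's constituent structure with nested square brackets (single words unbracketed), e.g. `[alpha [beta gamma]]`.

[[[market ivory] gate] [[autumn boar] carver]]

Overall it is a kind of carver (specifically "autumn boar carver"); the modifier is "market ivory gate".
Inside "market ivory gate": head "gate", modifier "market ivory".
Inside "market ivory": head "ivory", modifier "market".
Inside "autumn boar carver": head "carver", modifier "autumn boar".
Inside "autumn boar": head "boar", modifier "autumn".
Putting it together: [[[market ivory] gate] [[autumn boar] carver]].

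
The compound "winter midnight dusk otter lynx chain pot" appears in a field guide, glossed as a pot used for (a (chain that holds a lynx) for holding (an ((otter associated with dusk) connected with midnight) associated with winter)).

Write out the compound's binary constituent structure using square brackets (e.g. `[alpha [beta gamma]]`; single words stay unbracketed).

The outermost head in the paraphrase is "pot", modified by "winter midnight dusk otter lynx chain".
"winter midnight dusk otter lynx chain" → head "chain" (specifically "lynx chain"), modifier "winter midnight dusk otter".
"winter midnight dusk otter" → head "otter" (specifically "midnight dusk otter"), modifier "winter".
"midnight dusk otter" → head "otter" (specifically "dusk otter"), modifier "midnight".
"dusk otter" → head "otter", modifier "dusk".
"lynx chain" → head "chain", modifier "lynx".
Assembled: [[[winter [midnight [dusk otter]]] [lynx chain]] pot].

[[[winter [midnight [dusk otter]]] [lynx chain]] pot]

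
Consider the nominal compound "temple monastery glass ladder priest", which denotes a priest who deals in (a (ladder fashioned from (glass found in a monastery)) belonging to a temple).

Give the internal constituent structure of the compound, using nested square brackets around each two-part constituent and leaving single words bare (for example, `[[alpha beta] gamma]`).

Overall it is a kind of priest; the modifier is "temple monastery glass ladder".
Inside "temple monastery glass ladder": head "ladder" (specifically "monastery glass ladder"), modifier "temple".
Inside "monastery glass ladder": head "ladder", modifier "monastery glass".
Inside "monastery glass": head "glass", modifier "monastery".
Assembled: [[temple [[monastery glass] ladder]] priest].

[[temple [[monastery glass] ladder]] priest]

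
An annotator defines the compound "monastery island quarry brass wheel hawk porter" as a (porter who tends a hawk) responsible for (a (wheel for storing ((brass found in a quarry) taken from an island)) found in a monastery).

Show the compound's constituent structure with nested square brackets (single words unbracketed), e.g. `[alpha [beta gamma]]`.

The outermost head in the paraphrase is "porter" (specifically "hawk porter"), modified by "monastery island quarry brass wheel".
Within "monastery island quarry brass wheel", the head is "wheel" (specifically "island quarry brass wheel") and the modifier is "monastery".
Within "island quarry brass wheel", the head is "wheel" and the modifier is "island quarry brass".
Within "island quarry brass", the head is "brass" (specifically "quarry brass") and the modifier is "island".
Within "quarry brass", the head is "brass" and the modifier is "quarry".
Within "hawk porter", the head is "porter" and the modifier is "hawk".
Putting it together: [[monastery [[island [quarry brass]] wheel]] [hawk porter]].

[[monastery [[island [quarry brass]] wheel]] [hawk porter]]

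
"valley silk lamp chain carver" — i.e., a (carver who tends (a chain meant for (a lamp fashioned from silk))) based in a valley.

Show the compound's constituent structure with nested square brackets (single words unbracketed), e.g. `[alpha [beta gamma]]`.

[valley [[[silk lamp] chain] carver]]

Whole compound: head "carver" (specifically "silk lamp chain carver"), modifier "valley".
Within "silk lamp chain carver", the head is "carver" and the modifier is "silk lamp chain".
Within "silk lamp chain", the head is "chain" and the modifier is "silk lamp".
Within "silk lamp", the head is "lamp" and the modifier is "silk".
Assembled: [valley [[[silk lamp] chain] carver]].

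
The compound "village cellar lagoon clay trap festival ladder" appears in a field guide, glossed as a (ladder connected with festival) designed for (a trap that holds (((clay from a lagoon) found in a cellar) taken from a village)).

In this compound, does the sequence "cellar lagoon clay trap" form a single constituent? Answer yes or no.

The top-level split is [village cellar lagoon clay trap] [festival ladder]; the full structure is [[[village [cellar [lagoon clay]]] trap] [festival ladder]].
"cellar lagoon clay trap" straddles a constituent boundary, so it is not a single unit.

no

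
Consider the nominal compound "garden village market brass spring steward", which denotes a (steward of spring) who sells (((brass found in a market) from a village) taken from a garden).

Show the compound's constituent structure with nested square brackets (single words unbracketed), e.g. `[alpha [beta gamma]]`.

Overall it is a kind of steward (specifically "spring steward"); the modifier is "garden village market brass".
Inside "garden village market brass": head "brass" (specifically "village market brass"), modifier "garden".
Inside "village market brass": head "brass" (specifically "market brass"), modifier "village".
Inside "market brass": head "brass", modifier "market".
Inside "spring steward": head "steward", modifier "spring".
So the structure is [[garden [village [market brass]]] [spring steward]].

[[garden [village [market brass]]] [spring steward]]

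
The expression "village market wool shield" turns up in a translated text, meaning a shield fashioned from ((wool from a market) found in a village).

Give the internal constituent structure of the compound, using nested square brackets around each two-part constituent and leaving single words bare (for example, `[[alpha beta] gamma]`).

Whole compound: head "shield", modifier "village market wool".
"village market wool" → head "wool" (specifically "market wool"), modifier "village".
"market wool" → head "wool", modifier "market".
Assembled: [[village [market wool]] shield].

[[village [market wool]] shield]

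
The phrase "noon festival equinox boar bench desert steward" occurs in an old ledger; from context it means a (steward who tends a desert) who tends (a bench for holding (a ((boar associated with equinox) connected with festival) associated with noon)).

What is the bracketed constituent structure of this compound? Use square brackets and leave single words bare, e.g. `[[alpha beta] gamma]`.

Whole compound: head "steward" (specifically "desert steward"), modifier "noon festival equinox boar bench".
Inside "noon festival equinox boar bench": head "bench", modifier "noon festival equinox boar".
Inside "noon festival equinox boar": head "boar" (specifically "festival equinox boar"), modifier "noon".
Inside "festival equinox boar": head "boar" (specifically "equinox boar"), modifier "festival".
Inside "equinox boar": head "boar", modifier "equinox".
Inside "desert steward": head "steward", modifier "desert".
So the structure is [[[noon [festival [equinox boar]]] bench] [desert steward]].

[[[noon [festival [equinox boar]]] bench] [desert steward]]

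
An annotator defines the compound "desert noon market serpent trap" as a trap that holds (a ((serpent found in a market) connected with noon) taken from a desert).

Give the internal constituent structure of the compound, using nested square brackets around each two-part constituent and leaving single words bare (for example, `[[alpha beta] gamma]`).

The outermost head in the paraphrase is "trap", modified by "desert noon market serpent".
"desert noon market serpent" → head "serpent" (specifically "noon market serpent"), modifier "desert".
"noon market serpent" → head "serpent" (specifically "market serpent"), modifier "noon".
"market serpent" → head "serpent", modifier "market".
Putting it together: [[desert [noon [market serpent]]] trap].

[[desert [noon [market serpent]]] trap]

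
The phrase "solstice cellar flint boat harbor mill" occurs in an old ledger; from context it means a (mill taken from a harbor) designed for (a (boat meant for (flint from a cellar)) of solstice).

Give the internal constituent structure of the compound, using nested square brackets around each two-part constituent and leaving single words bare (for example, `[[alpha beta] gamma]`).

Whole compound: head "mill" (specifically "harbor mill"), modifier "solstice cellar flint boat".
Within "solstice cellar flint boat", the head is "boat" (specifically "cellar flint boat") and the modifier is "solstice".
Within "cellar flint boat", the head is "boat" and the modifier is "cellar flint".
Within "cellar flint", the head is "flint" and the modifier is "cellar".
Within "harbor mill", the head is "mill" and the modifier is "harbor".
Assembled: [[solstice [[cellar flint] boat]] [harbor mill]].

[[solstice [[cellar flint] boat]] [harbor mill]]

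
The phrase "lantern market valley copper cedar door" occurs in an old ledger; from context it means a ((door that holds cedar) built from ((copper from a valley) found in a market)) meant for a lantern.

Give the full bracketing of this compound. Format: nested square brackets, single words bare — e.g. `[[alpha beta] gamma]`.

[lantern [[market [valley copper]] [cedar door]]]

The outermost head in the paraphrase is "door" (specifically "market valley copper cedar door"), modified by "lantern".
"market valley copper cedar door" → head "door" (specifically "cedar door"), modifier "market valley copper".
"market valley copper" → head "copper" (specifically "valley copper"), modifier "market".
"valley copper" → head "copper", modifier "valley".
"cedar door" → head "door", modifier "cedar".
Putting it together: [lantern [[market [valley copper]] [cedar door]]].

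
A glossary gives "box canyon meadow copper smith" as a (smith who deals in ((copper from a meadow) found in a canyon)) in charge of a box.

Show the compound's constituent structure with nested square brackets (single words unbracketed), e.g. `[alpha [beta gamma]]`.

[box [[canyon [meadow copper]] smith]]

At the top level: head "smith" (specifically "canyon meadow copper smith"); modifier "box".
Inside "canyon meadow copper smith": head "smith", modifier "canyon meadow copper".
Inside "canyon meadow copper": head "copper" (specifically "meadow copper"), modifier "canyon".
Inside "meadow copper": head "copper", modifier "meadow".
Putting it together: [box [[canyon [meadow copper]] smith]].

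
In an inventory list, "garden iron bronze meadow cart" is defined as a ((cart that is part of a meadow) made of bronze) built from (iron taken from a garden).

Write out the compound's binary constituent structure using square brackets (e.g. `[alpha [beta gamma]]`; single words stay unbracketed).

[[garden iron] [bronze [meadow cart]]]

Overall it is a kind of cart (specifically "bronze meadow cart"); the modifier is "garden iron".
Within "garden iron", the head is "iron" and the modifier is "garden".
Within "bronze meadow cart", the head is "cart" (specifically "meadow cart") and the modifier is "bronze".
Within "meadow cart", the head is "cart" and the modifier is "meadow".
Assembled: [[garden iron] [bronze [meadow cart]]].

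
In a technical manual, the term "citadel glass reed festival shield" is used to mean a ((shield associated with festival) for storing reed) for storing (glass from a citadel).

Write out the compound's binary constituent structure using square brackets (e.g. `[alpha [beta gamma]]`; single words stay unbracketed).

Whole compound: head "shield" (specifically "reed festival shield"), modifier "citadel glass".
Inside "citadel glass": head "glass", modifier "citadel".
Inside "reed festival shield": head "shield" (specifically "festival shield"), modifier "reed".
Inside "festival shield": head "shield", modifier "festival".
Putting it together: [[citadel glass] [reed [festival shield]]].

[[citadel glass] [reed [festival shield]]]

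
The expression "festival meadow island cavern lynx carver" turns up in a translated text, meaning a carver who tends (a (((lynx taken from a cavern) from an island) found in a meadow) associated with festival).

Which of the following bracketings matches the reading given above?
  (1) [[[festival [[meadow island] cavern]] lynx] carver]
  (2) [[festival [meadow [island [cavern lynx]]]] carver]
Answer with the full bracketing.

The paraphrase's head is the "carver" part ("carver"); its modifier is "festival meadow island cavern lynx".
That top-level split, carried through the inner groups, gives [[festival [meadow [island [cavern lynx]]]] carver].

[[festival [meadow [island [cavern lynx]]]] carver]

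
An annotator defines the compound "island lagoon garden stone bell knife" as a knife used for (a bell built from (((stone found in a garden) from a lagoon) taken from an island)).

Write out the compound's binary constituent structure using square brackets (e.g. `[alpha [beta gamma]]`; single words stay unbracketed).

[[[island [lagoon [garden stone]]] bell] knife]

At the top level: head "knife"; modifier "island lagoon garden stone bell".
Inside "island lagoon garden stone bell": head "bell", modifier "island lagoon garden stone".
Inside "island lagoon garden stone": head "stone" (specifically "lagoon garden stone"), modifier "island".
Inside "lagoon garden stone": head "stone" (specifically "garden stone"), modifier "lagoon".
Inside "garden stone": head "stone", modifier "garden".
Assembled: [[[island [lagoon [garden stone]]] bell] knife].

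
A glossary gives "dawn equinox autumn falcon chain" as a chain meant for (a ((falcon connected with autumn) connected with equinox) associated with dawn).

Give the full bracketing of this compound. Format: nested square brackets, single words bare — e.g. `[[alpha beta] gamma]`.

At the top level: head "chain"; modifier "dawn equinox autumn falcon".
Inside "dawn equinox autumn falcon": head "falcon" (specifically "equinox autumn falcon"), modifier "dawn".
Inside "equinox autumn falcon": head "falcon" (specifically "autumn falcon"), modifier "equinox".
Inside "autumn falcon": head "falcon", modifier "autumn".
So the structure is [[dawn [equinox [autumn falcon]]] chain].

[[dawn [equinox [autumn falcon]]] chain]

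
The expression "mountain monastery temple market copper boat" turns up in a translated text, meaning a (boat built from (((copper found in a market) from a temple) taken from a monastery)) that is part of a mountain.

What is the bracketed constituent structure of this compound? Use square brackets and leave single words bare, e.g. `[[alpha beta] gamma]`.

Overall it is a kind of boat (specifically "monastery temple market copper boat"); the modifier is "mountain".
Inside "monastery temple market copper boat": head "boat", modifier "monastery temple market copper".
Inside "monastery temple market copper": head "copper" (specifically "temple market copper"), modifier "monastery".
Inside "temple market copper": head "copper" (specifically "market copper"), modifier "temple".
Inside "market copper": head "copper", modifier "market".
Putting it together: [mountain [[monastery [temple [market copper]]] boat]].

[mountain [[monastery [temple [market copper]]] boat]]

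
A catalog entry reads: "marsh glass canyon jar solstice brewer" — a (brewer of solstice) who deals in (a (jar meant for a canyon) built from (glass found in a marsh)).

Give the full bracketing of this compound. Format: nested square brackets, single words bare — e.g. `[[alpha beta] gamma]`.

Whole compound: head "brewer" (specifically "solstice brewer"), modifier "marsh glass canyon jar".
Within "marsh glass canyon jar", the head is "jar" (specifically "canyon jar") and the modifier is "marsh glass".
Within "marsh glass", the head is "glass" and the modifier is "marsh".
Within "canyon jar", the head is "jar" and the modifier is "canyon".
Within "solstice brewer", the head is "brewer" and the modifier is "solstice".
So the structure is [[[marsh glass] [canyon jar]] [solstice brewer]].

[[[marsh glass] [canyon jar]] [solstice brewer]]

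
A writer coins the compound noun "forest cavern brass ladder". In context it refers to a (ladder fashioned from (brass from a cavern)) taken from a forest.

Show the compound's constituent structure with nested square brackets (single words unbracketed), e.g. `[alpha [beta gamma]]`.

The outermost head in the paraphrase is "ladder" (specifically "cavern brass ladder"), modified by "forest".
Inside "cavern brass ladder": head "ladder", modifier "cavern brass".
Inside "cavern brass": head "brass", modifier "cavern".
Putting it together: [forest [[cavern brass] ladder]].

[forest [[cavern brass] ladder]]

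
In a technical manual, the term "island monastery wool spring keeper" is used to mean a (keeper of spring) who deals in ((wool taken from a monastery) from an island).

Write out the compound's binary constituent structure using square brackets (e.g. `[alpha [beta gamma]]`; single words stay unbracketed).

[[island [monastery wool]] [spring keeper]]

Overall it is a kind of keeper (specifically "spring keeper"); the modifier is "island monastery wool".
Within "island monastery wool", the head is "wool" (specifically "monastery wool") and the modifier is "island".
Within "monastery wool", the head is "wool" and the modifier is "monastery".
Within "spring keeper", the head is "keeper" and the modifier is "spring".
Assembled: [[island [monastery wool]] [spring keeper]].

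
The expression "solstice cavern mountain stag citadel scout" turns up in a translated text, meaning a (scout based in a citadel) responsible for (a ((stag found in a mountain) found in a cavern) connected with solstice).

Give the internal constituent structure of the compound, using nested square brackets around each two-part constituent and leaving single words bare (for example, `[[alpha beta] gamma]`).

[[solstice [cavern [mountain stag]]] [citadel scout]]

Overall it is a kind of scout (specifically "citadel scout"); the modifier is "solstice cavern mountain stag".
"solstice cavern mountain stag" → head "stag" (specifically "cavern mountain stag"), modifier "solstice".
"cavern mountain stag" → head "stag" (specifically "mountain stag"), modifier "cavern".
"mountain stag" → head "stag", modifier "mountain".
"citadel scout" → head "scout", modifier "citadel".
Putting it together: [[solstice [cavern [mountain stag]]] [citadel scout]].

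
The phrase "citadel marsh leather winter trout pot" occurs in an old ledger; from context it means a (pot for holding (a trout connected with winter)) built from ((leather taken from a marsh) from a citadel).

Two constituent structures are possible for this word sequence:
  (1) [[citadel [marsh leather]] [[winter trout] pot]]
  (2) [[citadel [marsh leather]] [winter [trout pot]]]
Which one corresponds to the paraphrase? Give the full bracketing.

The paraphrase's head is the "pot" part ("winter trout pot"); its modifier is "citadel marsh leather".
That top-level split, carried through the inner groups, gives [[citadel [marsh leather]] [[winter trout] pot]].

[[citadel [marsh leather]] [[winter trout] pot]]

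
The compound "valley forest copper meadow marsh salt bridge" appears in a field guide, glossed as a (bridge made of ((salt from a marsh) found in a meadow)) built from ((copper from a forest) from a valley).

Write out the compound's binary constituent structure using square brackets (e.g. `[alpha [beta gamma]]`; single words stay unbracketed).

[[valley [forest copper]] [[meadow [marsh salt]] bridge]]

Whole compound: head "bridge" (specifically "meadow marsh salt bridge"), modifier "valley forest copper".
Inside "valley forest copper": head "copper" (specifically "forest copper"), modifier "valley".
Inside "forest copper": head "copper", modifier "forest".
Inside "meadow marsh salt bridge": head "bridge", modifier "meadow marsh salt".
Inside "meadow marsh salt": head "salt" (specifically "marsh salt"), modifier "meadow".
Inside "marsh salt": head "salt", modifier "marsh".
Assembled: [[valley [forest copper]] [[meadow [marsh salt]] bridge]].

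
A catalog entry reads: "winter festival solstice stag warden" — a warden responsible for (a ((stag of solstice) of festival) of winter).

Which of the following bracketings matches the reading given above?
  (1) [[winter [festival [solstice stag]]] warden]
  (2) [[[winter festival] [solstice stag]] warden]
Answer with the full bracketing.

[[winter [festival [solstice stag]]] warden]

The paraphrase's head is the "warden" part ("warden"); its modifier is "winter festival solstice stag".
That top-level split, carried through the inner groups, gives [[winter [festival [solstice stag]]] warden].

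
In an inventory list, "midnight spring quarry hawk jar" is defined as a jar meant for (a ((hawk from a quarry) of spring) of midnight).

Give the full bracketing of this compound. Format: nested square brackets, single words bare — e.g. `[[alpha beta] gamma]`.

[[midnight [spring [quarry hawk]]] jar]

The outermost head in the paraphrase is "jar", modified by "midnight spring quarry hawk".
Within "midnight spring quarry hawk", the head is "hawk" (specifically "spring quarry hawk") and the modifier is "midnight".
Within "spring quarry hawk", the head is "hawk" (specifically "quarry hawk") and the modifier is "spring".
Within "quarry hawk", the head is "hawk" and the modifier is "quarry".
Assembled: [[midnight [spring [quarry hawk]]] jar].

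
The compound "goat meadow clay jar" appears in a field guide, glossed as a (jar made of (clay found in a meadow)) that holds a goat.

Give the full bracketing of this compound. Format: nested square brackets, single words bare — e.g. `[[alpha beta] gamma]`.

Overall it is a kind of jar (specifically "meadow clay jar"); the modifier is "goat".
"meadow clay jar" → head "jar", modifier "meadow clay".
"meadow clay" → head "clay", modifier "meadow".
Putting it together: [goat [[meadow clay] jar]].

[goat [[meadow clay] jar]]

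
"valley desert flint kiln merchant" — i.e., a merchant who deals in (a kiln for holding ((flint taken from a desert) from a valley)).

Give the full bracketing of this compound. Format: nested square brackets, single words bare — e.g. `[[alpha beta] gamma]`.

[[[valley [desert flint]] kiln] merchant]

The outermost head in the paraphrase is "merchant", modified by "valley desert flint kiln".
Inside "valley desert flint kiln": head "kiln", modifier "valley desert flint".
Inside "valley desert flint": head "flint" (specifically "desert flint"), modifier "valley".
Inside "desert flint": head "flint", modifier "desert".
Putting it together: [[[valley [desert flint]] kiln] merchant].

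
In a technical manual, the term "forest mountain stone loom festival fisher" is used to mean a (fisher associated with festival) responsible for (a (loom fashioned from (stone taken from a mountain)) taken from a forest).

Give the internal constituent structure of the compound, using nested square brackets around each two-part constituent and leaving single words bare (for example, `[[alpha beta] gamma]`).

[[forest [[mountain stone] loom]] [festival fisher]]

The outermost head in the paraphrase is "fisher" (specifically "festival fisher"), modified by "forest mountain stone loom".
"forest mountain stone loom" → head "loom" (specifically "mountain stone loom"), modifier "forest".
"mountain stone loom" → head "loom", modifier "mountain stone".
"mountain stone" → head "stone", modifier "mountain".
"festival fisher" → head "fisher", modifier "festival".
So the structure is [[forest [[mountain stone] loom]] [festival fisher]].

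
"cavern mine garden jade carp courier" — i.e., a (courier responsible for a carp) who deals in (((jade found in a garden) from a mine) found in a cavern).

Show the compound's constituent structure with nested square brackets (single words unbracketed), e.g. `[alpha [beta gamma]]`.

Whole compound: head "courier" (specifically "carp courier"), modifier "cavern mine garden jade".
Within "cavern mine garden jade", the head is "jade" (specifically "mine garden jade") and the modifier is "cavern".
Within "mine garden jade", the head is "jade" (specifically "garden jade") and the modifier is "mine".
Within "garden jade", the head is "jade" and the modifier is "garden".
Within "carp courier", the head is "courier" and the modifier is "carp".
Assembled: [[cavern [mine [garden jade]]] [carp courier]].

[[cavern [mine [garden jade]]] [carp courier]]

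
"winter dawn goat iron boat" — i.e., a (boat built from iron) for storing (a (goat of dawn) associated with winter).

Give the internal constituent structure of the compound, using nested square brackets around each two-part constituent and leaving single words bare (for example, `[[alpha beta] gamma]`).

[[winter [dawn goat]] [iron boat]]

Whole compound: head "boat" (specifically "iron boat"), modifier "winter dawn goat".
"winter dawn goat" → head "goat" (specifically "dawn goat"), modifier "winter".
"dawn goat" → head "goat", modifier "dawn".
"iron boat" → head "boat", modifier "iron".
So the structure is [[winter [dawn goat]] [iron boat]].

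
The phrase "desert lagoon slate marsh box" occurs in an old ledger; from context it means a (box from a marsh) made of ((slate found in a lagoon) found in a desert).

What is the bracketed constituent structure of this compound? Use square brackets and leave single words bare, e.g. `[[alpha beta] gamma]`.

[[desert [lagoon slate]] [marsh box]]

Whole compound: head "box" (specifically "marsh box"), modifier "desert lagoon slate".
Inside "desert lagoon slate": head "slate" (specifically "lagoon slate"), modifier "desert".
Inside "lagoon slate": head "slate", modifier "lagoon".
Inside "marsh box": head "box", modifier "marsh".
Assembled: [[desert [lagoon slate]] [marsh box]].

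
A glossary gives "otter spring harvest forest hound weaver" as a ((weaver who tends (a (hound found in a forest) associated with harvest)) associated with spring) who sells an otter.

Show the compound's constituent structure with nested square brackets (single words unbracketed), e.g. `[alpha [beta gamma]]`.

[otter [spring [[harvest [forest hound]] weaver]]]

The outermost head in the paraphrase is "weaver" (specifically "spring harvest forest hound weaver"), modified by "otter".
"spring harvest forest hound weaver" → head "weaver" (specifically "harvest forest hound weaver"), modifier "spring".
"harvest forest hound weaver" → head "weaver", modifier "harvest forest hound".
"harvest forest hound" → head "hound" (specifically "forest hound"), modifier "harvest".
"forest hound" → head "hound", modifier "forest".
Assembled: [otter [spring [[harvest [forest hound]] weaver]]].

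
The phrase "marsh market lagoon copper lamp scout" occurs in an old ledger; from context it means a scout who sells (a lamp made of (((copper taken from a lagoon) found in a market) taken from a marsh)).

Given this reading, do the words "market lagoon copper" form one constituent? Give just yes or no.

The paraphrase groups the words so that "market lagoon copper" is one unit: it corresponds to a single parenthesized sub-phrase.
The full structure is [[[marsh [market [lagoon copper]]] lamp] scout], in which [market lagoon copper] is a constituent.

yes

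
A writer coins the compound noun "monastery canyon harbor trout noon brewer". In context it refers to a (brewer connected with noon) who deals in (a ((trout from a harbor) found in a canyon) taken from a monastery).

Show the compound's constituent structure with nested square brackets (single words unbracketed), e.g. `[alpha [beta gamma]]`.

The outermost head in the paraphrase is "brewer" (specifically "noon brewer"), modified by "monastery canyon harbor trout".
Inside "monastery canyon harbor trout": head "trout" (specifically "canyon harbor trout"), modifier "monastery".
Inside "canyon harbor trout": head "trout" (specifically "harbor trout"), modifier "canyon".
Inside "harbor trout": head "trout", modifier "harbor".
Inside "noon brewer": head "brewer", modifier "noon".
Putting it together: [[monastery [canyon [harbor trout]]] [noon brewer]].

[[monastery [canyon [harbor trout]]] [noon brewer]]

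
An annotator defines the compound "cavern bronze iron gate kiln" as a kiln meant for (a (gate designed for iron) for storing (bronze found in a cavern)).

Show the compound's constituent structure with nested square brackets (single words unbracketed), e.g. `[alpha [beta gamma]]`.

The outermost head in the paraphrase is "kiln", modified by "cavern bronze iron gate".
Inside "cavern bronze iron gate": head "gate" (specifically "iron gate"), modifier "cavern bronze".
Inside "cavern bronze": head "bronze", modifier "cavern".
Inside "iron gate": head "gate", modifier "iron".
Putting it together: [[[cavern bronze] [iron gate]] kiln].

[[[cavern bronze] [iron gate]] kiln]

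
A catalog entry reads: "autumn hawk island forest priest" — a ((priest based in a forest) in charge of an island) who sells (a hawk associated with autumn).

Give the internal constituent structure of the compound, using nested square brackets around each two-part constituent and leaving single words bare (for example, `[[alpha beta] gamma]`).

[[autumn hawk] [island [forest priest]]]

Overall it is a kind of priest (specifically "island forest priest"); the modifier is "autumn hawk".
Within "autumn hawk", the head is "hawk" and the modifier is "autumn".
Within "island forest priest", the head is "priest" (specifically "forest priest") and the modifier is "island".
Within "forest priest", the head is "priest" and the modifier is "forest".
Putting it together: [[autumn hawk] [island [forest priest]]].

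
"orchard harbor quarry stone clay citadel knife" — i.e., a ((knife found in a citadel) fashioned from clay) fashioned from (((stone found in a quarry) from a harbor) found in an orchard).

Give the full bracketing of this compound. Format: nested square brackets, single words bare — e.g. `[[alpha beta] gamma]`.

[[orchard [harbor [quarry stone]]] [clay [citadel knife]]]

Overall it is a kind of knife (specifically "clay citadel knife"); the modifier is "orchard harbor quarry stone".
Within "orchard harbor quarry stone", the head is "stone" (specifically "harbor quarry stone") and the modifier is "orchard".
Within "harbor quarry stone", the head is "stone" (specifically "quarry stone") and the modifier is "harbor".
Within "quarry stone", the head is "stone" and the modifier is "quarry".
Within "clay citadel knife", the head is "knife" (specifically "citadel knife") and the modifier is "clay".
Within "citadel knife", the head is "knife" and the modifier is "citadel".
Assembled: [[orchard [harbor [quarry stone]]] [clay [citadel knife]]].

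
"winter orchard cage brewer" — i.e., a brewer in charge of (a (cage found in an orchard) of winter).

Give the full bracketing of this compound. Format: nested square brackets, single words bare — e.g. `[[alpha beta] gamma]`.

Overall it is a kind of brewer; the modifier is "winter orchard cage".
Within "winter orchard cage", the head is "cage" (specifically "orchard cage") and the modifier is "winter".
Within "orchard cage", the head is "cage" and the modifier is "orchard".
So the structure is [[winter [orchard cage]] brewer].

[[winter [orchard cage]] brewer]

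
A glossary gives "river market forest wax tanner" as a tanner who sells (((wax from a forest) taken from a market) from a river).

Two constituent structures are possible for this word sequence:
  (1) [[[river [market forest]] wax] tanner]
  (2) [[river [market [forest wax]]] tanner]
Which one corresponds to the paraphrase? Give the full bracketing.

[[river [market [forest wax]]] tanner]

The paraphrase's head is the "tanner" part ("tanner"); its modifier is "river market forest wax".
That top-level split, carried through the inner groups, gives [[river [market [forest wax]]] tanner].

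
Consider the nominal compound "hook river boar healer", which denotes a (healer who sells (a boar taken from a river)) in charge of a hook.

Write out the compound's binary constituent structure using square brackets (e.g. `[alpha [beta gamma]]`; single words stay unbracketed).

[hook [[river boar] healer]]

Whole compound: head "healer" (specifically "river boar healer"), modifier "hook".
Within "river boar healer", the head is "healer" and the modifier is "river boar".
Within "river boar", the head is "boar" and the modifier is "river".
Assembled: [hook [[river boar] healer]].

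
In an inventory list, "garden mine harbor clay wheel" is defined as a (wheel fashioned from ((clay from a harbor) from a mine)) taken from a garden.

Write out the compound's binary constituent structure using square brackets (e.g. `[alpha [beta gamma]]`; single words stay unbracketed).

The outermost head in the paraphrase is "wheel" (specifically "mine harbor clay wheel"), modified by "garden".
Inside "mine harbor clay wheel": head "wheel", modifier "mine harbor clay".
Inside "mine harbor clay": head "clay" (specifically "harbor clay"), modifier "mine".
Inside "harbor clay": head "clay", modifier "harbor".
Assembled: [garden [[mine [harbor clay]] wheel]].

[garden [[mine [harbor clay]] wheel]]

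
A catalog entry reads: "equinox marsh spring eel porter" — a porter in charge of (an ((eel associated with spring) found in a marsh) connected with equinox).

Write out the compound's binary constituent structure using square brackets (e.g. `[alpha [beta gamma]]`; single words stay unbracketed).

[[equinox [marsh [spring eel]]] porter]

Whole compound: head "porter", modifier "equinox marsh spring eel".
Within "equinox marsh spring eel", the head is "eel" (specifically "marsh spring eel") and the modifier is "equinox".
Within "marsh spring eel", the head is "eel" (specifically "spring eel") and the modifier is "marsh".
Within "spring eel", the head is "eel" and the modifier is "spring".
So the structure is [[equinox [marsh [spring eel]]] porter].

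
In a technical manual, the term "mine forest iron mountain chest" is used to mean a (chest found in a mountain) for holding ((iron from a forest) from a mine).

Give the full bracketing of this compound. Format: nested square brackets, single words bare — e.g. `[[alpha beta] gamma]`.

[[mine [forest iron]] [mountain chest]]

At the top level: head "chest" (specifically "mountain chest"); modifier "mine forest iron".
Within "mine forest iron", the head is "iron" (specifically "forest iron") and the modifier is "mine".
Within "forest iron", the head is "iron" and the modifier is "forest".
Within "mountain chest", the head is "chest" and the modifier is "mountain".
So the structure is [[mine [forest iron]] [mountain chest]].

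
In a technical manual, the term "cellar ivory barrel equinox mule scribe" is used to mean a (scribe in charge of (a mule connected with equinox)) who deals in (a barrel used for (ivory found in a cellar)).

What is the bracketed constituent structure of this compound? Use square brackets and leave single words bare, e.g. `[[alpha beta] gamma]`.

The outermost head in the paraphrase is "scribe" (specifically "equinox mule scribe"), modified by "cellar ivory barrel".
Within "cellar ivory barrel", the head is "barrel" and the modifier is "cellar ivory".
Within "cellar ivory", the head is "ivory" and the modifier is "cellar".
Within "equinox mule scribe", the head is "scribe" and the modifier is "equinox mule".
Within "equinox mule", the head is "mule" and the modifier is "equinox".
So the structure is [[[cellar ivory] barrel] [[equinox mule] scribe]].

[[[cellar ivory] barrel] [[equinox mule] scribe]]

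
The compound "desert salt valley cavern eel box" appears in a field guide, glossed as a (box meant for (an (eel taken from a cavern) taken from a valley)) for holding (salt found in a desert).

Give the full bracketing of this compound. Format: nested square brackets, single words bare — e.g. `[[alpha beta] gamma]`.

Whole compound: head "box" (specifically "valley cavern eel box"), modifier "desert salt".
Within "desert salt", the head is "salt" and the modifier is "desert".
Within "valley cavern eel box", the head is "box" and the modifier is "valley cavern eel".
Within "valley cavern eel", the head is "eel" (specifically "cavern eel") and the modifier is "valley".
Within "cavern eel", the head is "eel" and the modifier is "cavern".
So the structure is [[desert salt] [[valley [cavern eel]] box]].

[[desert salt] [[valley [cavern eel]] box]]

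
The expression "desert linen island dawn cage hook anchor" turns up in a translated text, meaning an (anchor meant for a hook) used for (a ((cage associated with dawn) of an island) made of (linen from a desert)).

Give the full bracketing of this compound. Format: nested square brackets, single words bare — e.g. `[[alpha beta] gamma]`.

[[[desert linen] [island [dawn cage]]] [hook anchor]]

Whole compound: head "anchor" (specifically "hook anchor"), modifier "desert linen island dawn cage".
"desert linen island dawn cage" → head "cage" (specifically "island dawn cage"), modifier "desert linen".
"desert linen" → head "linen", modifier "desert".
"island dawn cage" → head "cage" (specifically "dawn cage"), modifier "island".
"dawn cage" → head "cage", modifier "dawn".
"hook anchor" → head "anchor", modifier "hook".
Assembled: [[[desert linen] [island [dawn cage]]] [hook anchor]].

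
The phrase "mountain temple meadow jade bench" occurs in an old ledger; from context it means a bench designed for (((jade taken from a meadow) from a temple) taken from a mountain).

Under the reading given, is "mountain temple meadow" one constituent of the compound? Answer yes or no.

no

The top-level split is [mountain temple meadow jade] [bench]; the full structure is [[mountain [temple [meadow jade]]] bench].
"mountain temple meadow" straddles a constituent boundary, so it is not a single unit.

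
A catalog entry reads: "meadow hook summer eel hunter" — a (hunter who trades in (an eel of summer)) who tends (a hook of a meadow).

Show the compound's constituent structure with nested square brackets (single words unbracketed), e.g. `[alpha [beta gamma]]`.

[[meadow hook] [[summer eel] hunter]]

Whole compound: head "hunter" (specifically "summer eel hunter"), modifier "meadow hook".
"meadow hook" → head "hook", modifier "meadow".
"summer eel hunter" → head "hunter", modifier "summer eel".
"summer eel" → head "eel", modifier "summer".
Putting it together: [[meadow hook] [[summer eel] hunter]].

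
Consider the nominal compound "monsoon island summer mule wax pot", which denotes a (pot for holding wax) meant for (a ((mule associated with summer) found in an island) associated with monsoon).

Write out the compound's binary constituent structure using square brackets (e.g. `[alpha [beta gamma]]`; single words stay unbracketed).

[[monsoon [island [summer mule]]] [wax pot]]

Overall it is a kind of pot (specifically "wax pot"); the modifier is "monsoon island summer mule".
Within "monsoon island summer mule", the head is "mule" (specifically "island summer mule") and the modifier is "monsoon".
Within "island summer mule", the head is "mule" (specifically "summer mule") and the modifier is "island".
Within "summer mule", the head is "mule" and the modifier is "summer".
Within "wax pot", the head is "pot" and the modifier is "wax".
So the structure is [[monsoon [island [summer mule]]] [wax pot]].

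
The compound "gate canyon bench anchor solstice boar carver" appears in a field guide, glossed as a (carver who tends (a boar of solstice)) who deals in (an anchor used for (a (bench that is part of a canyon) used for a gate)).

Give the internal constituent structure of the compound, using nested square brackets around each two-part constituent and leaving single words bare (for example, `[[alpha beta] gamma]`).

At the top level: head "carver" (specifically "solstice boar carver"); modifier "gate canyon bench anchor".
Within "gate canyon bench anchor", the head is "anchor" and the modifier is "gate canyon bench".
Within "gate canyon bench", the head is "bench" (specifically "canyon bench") and the modifier is "gate".
Within "canyon bench", the head is "bench" and the modifier is "canyon".
Within "solstice boar carver", the head is "carver" and the modifier is "solstice boar".
Within "solstice boar", the head is "boar" and the modifier is "solstice".
Assembled: [[[gate [canyon bench]] anchor] [[solstice boar] carver]].

[[[gate [canyon bench]] anchor] [[solstice boar] carver]]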